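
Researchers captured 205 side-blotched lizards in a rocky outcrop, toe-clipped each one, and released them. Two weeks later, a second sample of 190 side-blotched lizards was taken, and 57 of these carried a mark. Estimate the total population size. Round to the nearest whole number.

The marked fraction in the recapture sample should equal the marked fraction in the population: 57/190 = 205/N.
N = (205 × 190) / 57 = 38950 / 57 ≈ 683.3 → 683

N ≈ 683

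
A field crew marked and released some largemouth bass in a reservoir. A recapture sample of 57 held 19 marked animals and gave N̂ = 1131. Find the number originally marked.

From N = M·C/R: M = N·R / C = 1131·19 / 57 = 21489 / 57 = 377.

M = 377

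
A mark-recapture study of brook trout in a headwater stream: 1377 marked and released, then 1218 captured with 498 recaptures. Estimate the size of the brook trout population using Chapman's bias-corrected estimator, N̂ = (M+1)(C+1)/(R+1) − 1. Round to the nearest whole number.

N̂ = (1377+1)(1218+1)/(498+1) − 1 = 1378·1219/499 − 1
= 1679782/499 − 1 ≈ 3366.3 − 1 ≈ 3365.3 → 3365

N ≈ 3365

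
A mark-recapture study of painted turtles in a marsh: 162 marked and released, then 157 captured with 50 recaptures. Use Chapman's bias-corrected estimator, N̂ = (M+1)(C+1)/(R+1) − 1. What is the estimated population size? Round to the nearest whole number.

N̂ = (162+1)(157+1)/(50+1) − 1 = 163·158/51 − 1
= 25754/51 − 1 ≈ 505.0 − 1 ≈ 504.0 → 504

N ≈ 504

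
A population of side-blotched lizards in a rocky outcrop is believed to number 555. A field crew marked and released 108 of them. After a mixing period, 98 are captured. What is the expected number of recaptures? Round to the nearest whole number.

The marked fraction of the population is 108/555, so in a sample of 98 expect C·(M/N) marked.
E[R] = 108 × 98 / 555 = 10584 / 555 ≈ 19.1 → 19

expected recaptures ≈ 19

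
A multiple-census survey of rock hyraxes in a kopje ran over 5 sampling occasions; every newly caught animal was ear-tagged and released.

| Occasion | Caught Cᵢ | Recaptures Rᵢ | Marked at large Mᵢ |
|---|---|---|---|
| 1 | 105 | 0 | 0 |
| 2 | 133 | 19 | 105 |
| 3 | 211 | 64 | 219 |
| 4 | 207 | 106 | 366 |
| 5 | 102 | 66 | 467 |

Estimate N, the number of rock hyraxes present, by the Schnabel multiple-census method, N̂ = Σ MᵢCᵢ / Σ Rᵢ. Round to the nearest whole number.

Σ MᵢCᵢ = 0·105 + 105·133 + 219·211 + 366·207 + 467·102 = 0 + 13965 + 46209 + 75762 + 47634 = 183570
Σ Rᵢ = 0 + 19 + 64 + 106 + 66 = 255
N̂ = 183570 / 255 ≈ 719.9 → 720

N ≈ 720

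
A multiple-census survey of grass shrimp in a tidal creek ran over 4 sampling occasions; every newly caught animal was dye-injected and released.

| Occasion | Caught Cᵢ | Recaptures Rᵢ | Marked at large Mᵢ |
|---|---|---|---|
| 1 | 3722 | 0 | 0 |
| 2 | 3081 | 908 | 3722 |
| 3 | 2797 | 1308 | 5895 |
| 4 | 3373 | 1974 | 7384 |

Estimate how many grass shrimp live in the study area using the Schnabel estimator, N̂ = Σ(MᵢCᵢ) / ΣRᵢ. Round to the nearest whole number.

Σ MᵢCᵢ = 0·3722 + 3722·3081 + 5895·2797 + 7384·3373 = 0 + 11467482 + 16488315 + 24906232 = 52862029
Σ Rᵢ = 0 + 908 + 1308 + 1974 = 4190
N̂ = 52862029 / 4190 ≈ 12616.2 → 12616

N ≈ 12,616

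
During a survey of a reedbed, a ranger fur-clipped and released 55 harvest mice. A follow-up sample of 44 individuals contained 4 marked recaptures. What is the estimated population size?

N = 605

The marked fraction in the recapture sample should equal the marked fraction in the population: 4/44 = 55/N.
N = (55 × 44) / 4 = 2420 / 4 = 605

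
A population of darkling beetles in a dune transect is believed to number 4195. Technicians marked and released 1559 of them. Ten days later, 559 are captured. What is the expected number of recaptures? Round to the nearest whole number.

The marked fraction of the population is 1559/4195, so in a sample of 559 expect C·(M/N) marked.
E[R] = 1559 × 559 / 4195 = 871481 / 4195 ≈ 207.7 → 208

expected recaptures ≈ 208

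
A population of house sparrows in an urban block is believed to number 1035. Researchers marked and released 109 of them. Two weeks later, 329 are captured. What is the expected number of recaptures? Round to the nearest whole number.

expected recaptures ≈ 35

The marked fraction of the population is 109/1035, so in a sample of 329 expect C·(M/N) marked.
E[R] = 109 × 329 / 1035 = 35861 / 1035 ≈ 34.6 → 35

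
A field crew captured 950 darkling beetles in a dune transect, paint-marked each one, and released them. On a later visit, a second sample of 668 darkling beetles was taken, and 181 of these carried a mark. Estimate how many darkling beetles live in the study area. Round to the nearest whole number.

N ≈ 3506

Lincoln-Petersen assumes M/N = R/C, so N = M·C / R.
N = (950 × 668) / 181 = 634600 / 181 ≈ 3506.1 → 3506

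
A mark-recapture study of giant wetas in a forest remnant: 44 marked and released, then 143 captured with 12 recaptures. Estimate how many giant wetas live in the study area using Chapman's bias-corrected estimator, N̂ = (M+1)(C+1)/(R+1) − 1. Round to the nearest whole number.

N̂ = (44+1)(143+1)/(12+1) − 1 = 45·144/13 − 1
= 6480/13 − 1 ≈ 498.46 − 1 ≈ 497.46 → 497

N ≈ 497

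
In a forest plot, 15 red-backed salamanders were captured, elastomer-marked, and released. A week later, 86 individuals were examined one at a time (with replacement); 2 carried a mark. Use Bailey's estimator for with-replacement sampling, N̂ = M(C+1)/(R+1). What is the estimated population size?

N̂ = 15·(86+1)/(2+1) = 15·87/3 = 1305/3 = 435

N = 435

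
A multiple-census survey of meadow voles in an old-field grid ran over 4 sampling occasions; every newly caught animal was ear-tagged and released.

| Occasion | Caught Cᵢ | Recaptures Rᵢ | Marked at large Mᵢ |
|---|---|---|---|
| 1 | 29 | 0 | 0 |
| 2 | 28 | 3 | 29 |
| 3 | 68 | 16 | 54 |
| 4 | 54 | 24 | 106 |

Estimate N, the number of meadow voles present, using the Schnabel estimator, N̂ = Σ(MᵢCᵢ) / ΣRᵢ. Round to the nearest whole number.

Σ MᵢCᵢ = 0·29 + 29·28 + 54·68 + 106·54 = 0 + 812 + 3672 + 5724 = 10208
Σ Rᵢ = 0 + 3 + 16 + 24 = 43
N̂ = 10208 / 43 ≈ 237.4 → 237

N ≈ 237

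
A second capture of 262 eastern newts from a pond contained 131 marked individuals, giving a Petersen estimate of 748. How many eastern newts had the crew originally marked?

From N = M·C/R: M = N·R / C = 748·131 / 262 = 97988 / 262 = 374.

M = 374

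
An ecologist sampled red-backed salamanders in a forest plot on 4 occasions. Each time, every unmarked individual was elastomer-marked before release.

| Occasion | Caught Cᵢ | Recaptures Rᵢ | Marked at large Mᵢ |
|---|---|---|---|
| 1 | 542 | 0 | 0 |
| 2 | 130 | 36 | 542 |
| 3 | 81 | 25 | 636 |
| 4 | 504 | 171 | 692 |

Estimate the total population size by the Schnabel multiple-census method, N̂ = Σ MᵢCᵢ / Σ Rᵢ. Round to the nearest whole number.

Σ MᵢCᵢ = 0·542 + 542·130 + 636·81 + 692·504 = 0 + 70460 + 51516 + 348768 = 470744
Σ Rᵢ = 0 + 36 + 25 + 171 = 232
N̂ = 470744 / 232 ≈ 2029.1 → 2029

N ≈ 2029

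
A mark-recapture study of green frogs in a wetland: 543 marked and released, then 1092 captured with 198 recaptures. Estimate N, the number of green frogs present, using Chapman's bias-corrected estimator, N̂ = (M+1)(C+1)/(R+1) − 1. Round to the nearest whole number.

N ≈ 2987

N̂ = (543+1)(1092+1)/(198+1) − 1 = 544·1093/199 − 1
= 594592/199 − 1 ≈ 2987.9 − 1 ≈ 2986.9 → 2987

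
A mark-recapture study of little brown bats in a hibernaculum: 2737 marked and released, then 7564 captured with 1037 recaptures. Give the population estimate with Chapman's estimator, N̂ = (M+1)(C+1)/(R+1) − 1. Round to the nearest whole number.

N̂ = (2737+1)(7564+1)/(1037+1) − 1 = 2738·7565/1038 − 1
= 20712970/1038 − 1 ≈ 19954.7 − 1 ≈ 19953.7 → 19954

N ≈ 19,954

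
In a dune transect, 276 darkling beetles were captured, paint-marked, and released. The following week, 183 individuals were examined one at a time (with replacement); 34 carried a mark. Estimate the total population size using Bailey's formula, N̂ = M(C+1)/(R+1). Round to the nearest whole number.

N̂ = 276·(183+1)/(34+1) = 276·184/35 = 50784/35 ≈ 1451.0 → 1451

N ≈ 1451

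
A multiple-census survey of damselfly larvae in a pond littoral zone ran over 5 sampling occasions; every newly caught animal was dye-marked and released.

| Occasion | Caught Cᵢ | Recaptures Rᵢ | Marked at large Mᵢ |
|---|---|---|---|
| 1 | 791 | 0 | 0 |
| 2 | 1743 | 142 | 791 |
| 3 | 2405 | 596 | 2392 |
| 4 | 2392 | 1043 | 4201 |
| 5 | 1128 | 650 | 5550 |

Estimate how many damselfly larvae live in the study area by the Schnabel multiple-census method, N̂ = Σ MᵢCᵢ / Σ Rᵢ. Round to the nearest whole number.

N ≈ 9642

Σ MᵢCᵢ = 0·791 + 791·1743 + 2392·2405 + 4201·2392 + 5550·1128 = 0 + 1378713 + 5752760 + 10048792 + 6260400 = 23440665
Σ Rᵢ = 0 + 142 + 596 + 1043 + 650 = 2431
N̂ = 23440665 / 2431 ≈ 9642.4 → 9642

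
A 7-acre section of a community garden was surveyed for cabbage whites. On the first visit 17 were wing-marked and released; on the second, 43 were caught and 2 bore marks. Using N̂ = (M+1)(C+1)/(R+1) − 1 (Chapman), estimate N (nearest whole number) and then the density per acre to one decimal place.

density ≈ 37.6 cabbage whites per acre

N̂ = 18·44/3 − 1 = 792/3 − 1 = 263
Density = N̂ / area = 263 / 7 ≈ 37.57 → 37.6 per acre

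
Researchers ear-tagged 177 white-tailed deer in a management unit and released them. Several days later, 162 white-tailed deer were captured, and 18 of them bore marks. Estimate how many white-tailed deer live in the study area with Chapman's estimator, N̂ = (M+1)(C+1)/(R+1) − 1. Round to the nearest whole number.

N̂ = (177+1)(162+1)/(18+1) − 1 = 178·163/19 − 1
= 29014/19 − 1 ≈ 1527.1 − 1 ≈ 1526.1 → 1526

N ≈ 1526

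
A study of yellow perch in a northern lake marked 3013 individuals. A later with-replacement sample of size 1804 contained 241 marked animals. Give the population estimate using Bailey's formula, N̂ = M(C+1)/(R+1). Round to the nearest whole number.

N ≈ 22,473

N̂ = 3013·(1804+1)/(241+1) = 3013·1805/242 = 5438465/242 ≈ 22473.0 → 22473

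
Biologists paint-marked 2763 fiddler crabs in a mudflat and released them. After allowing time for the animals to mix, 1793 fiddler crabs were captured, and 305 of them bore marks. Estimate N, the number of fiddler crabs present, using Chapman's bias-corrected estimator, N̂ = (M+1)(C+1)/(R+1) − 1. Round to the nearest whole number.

N ≈ 16,204

N̂ = (2763+1)(1793+1)/(305+1) − 1 = 2764·1794/306 − 1
= 4958616/306 − 1 ≈ 16204.6 − 1 ≈ 16203.6 → 16204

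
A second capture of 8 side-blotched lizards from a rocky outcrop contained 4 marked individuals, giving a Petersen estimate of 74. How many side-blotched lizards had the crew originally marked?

From N = M·C/R: M = N·R / C = 74·4 / 8 = 296 / 8 = 37.

M = 37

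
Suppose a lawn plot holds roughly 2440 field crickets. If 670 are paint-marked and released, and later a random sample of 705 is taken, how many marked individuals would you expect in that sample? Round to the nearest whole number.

expected recaptures ≈ 194

The marked fraction of the population is 670/2440, so in a sample of 705 expect C·(M/N) marked.
E[R] = 670 × 705 / 2440 = 472350 / 2440 ≈ 193.6 → 194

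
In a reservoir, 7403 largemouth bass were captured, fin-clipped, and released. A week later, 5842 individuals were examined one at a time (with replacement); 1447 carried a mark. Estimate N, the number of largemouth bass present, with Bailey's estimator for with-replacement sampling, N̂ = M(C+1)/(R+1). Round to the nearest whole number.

N ≈ 29,873

N̂ = 7403·(5842+1)/(1447+1) = 7403·5843/1448 = 43255729/1448 ≈ 29872.7 → 29873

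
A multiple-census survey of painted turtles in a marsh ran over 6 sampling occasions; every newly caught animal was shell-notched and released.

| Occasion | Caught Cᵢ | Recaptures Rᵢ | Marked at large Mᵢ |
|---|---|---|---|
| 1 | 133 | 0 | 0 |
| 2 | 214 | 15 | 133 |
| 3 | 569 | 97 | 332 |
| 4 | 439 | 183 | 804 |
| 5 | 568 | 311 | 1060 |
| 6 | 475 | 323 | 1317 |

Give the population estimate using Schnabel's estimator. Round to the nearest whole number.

N ≈ 1935

Σ MᵢCᵢ = 0·133 + 133·214 + 332·569 + 804·439 + 1060·568 + 1317·475 = 0 + 28462 + 188908 + 352956 + 602080 + 625575 = 1797981
Σ Rᵢ = 0 + 15 + 97 + 183 + 311 + 323 = 929
N̂ = 1797981 / 929 ≈ 1935.4 → 1935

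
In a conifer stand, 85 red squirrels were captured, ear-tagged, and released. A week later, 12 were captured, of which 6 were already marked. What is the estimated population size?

N = (85 × 12) / 6 = 1020 / 6 = 170

N = 170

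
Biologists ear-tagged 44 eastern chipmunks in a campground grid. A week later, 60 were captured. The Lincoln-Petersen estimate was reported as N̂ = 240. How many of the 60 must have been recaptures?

R = 11

From N = M·C/R: R = M·C / N = 44·60 / 240 = 2640 / 240 = 11.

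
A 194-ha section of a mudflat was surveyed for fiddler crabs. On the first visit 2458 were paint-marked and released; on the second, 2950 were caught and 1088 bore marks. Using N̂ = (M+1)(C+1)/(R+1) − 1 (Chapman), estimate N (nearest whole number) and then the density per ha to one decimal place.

density ≈ 34.3 fiddler crabs per ha

N̂ = 2459·2951/1089 − 1 = 7256509/1089 − 1 ≈ 6662.46 → 6662
Density = N̂ / area = 6662 / 194 ≈ 34.34 → 34.3 per ha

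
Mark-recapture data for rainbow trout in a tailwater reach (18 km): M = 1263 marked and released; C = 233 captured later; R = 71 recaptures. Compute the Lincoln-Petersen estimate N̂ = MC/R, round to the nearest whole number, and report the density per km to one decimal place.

N̂ = 1263·233/71 = 294279/71 ≈ 4144.8 → 4145
Density = N̂ / area = 4145 / 18 ≈ 230.28 → 230.3 per km

density ≈ 230.3 rainbow trout per km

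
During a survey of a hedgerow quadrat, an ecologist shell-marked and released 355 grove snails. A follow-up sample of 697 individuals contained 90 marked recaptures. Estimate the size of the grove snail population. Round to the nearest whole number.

N = (355 × 697) / 90 = 247435 / 90 ≈ 2749.3 → 2749

N ≈ 2749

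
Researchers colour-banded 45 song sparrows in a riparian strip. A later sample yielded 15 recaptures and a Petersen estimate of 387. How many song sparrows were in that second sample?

C = 129

From N = M·C/R: C = N·R / M = 387·15 / 45 = 5805 / 45 = 129.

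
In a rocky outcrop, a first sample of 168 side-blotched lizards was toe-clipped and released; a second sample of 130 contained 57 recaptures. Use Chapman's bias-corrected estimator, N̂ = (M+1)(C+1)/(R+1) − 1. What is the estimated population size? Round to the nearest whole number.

N ≈ 381

N̂ = (168+1)(130+1)/(57+1) − 1 = 169·131/58 − 1
= 22139/58 − 1 ≈ 381.7 − 1 ≈ 380.7 → 381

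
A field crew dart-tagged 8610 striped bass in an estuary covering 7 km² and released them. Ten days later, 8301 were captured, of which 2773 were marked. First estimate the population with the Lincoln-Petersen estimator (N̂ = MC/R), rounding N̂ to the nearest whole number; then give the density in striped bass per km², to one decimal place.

N̂ = 8610·8301/2773 = 71471610/2773 ≈ 25774.1 → 25774
Density = N̂ / area = 25774 / 7 = 3682.0 per km²

density ≈ 3682.0 striped bass per km²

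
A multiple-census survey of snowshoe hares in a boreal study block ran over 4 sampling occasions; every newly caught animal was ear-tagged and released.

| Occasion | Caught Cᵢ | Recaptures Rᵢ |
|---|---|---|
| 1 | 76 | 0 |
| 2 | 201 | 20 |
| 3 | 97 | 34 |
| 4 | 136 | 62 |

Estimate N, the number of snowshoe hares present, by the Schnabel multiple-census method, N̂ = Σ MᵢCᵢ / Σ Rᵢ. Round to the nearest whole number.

Marked at large before each occasion: Mᵢ = Σⱼ<ᵢ (Cⱼ − Rⱼ) → M1=0, M2=76, M3=257, M4=320
Σ MᵢCᵢ = 0·76 + 76·201 + 257·97 + 320·136 = 0 + 15276 + 24929 + 43520 = 83725
Σ Rᵢ = 0 + 20 + 34 + 62 = 116
N̂ = 83725 / 116 ≈ 721.8 → 722

N ≈ 722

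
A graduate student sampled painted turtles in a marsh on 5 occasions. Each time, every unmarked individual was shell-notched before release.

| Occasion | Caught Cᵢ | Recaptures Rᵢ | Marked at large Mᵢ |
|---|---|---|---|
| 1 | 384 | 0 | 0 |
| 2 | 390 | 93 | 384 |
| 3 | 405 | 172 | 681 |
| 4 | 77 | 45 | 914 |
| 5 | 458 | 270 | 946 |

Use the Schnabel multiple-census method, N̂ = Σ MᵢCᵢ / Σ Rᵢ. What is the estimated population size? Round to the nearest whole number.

Σ MᵢCᵢ = 0·384 + 384·390 + 681·405 + 914·77 + 946·458 = 0 + 149760 + 275805 + 70378 + 433268 = 929211
Σ Rᵢ = 0 + 93 + 172 + 45 + 270 = 580
N̂ = 929211 / 580 ≈ 1602.1 → 1602

N ≈ 1602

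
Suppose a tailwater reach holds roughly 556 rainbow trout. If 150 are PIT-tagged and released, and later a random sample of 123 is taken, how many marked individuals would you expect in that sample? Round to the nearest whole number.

expected recaptures ≈ 33

The marked fraction of the population is 150/556, so in a sample of 123 expect C·(M/N) marked.
E[R] = 150 × 123 / 556 = 18450 / 556 ≈ 33.2 → 33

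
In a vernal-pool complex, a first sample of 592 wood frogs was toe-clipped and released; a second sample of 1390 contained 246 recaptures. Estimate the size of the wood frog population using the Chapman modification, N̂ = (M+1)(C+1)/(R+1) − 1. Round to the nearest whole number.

N̂ = (592+1)(1390+1)/(246+1) − 1 = 593·1391/247 − 1
= 824863/247 − 1 ≈ 3339.5 − 1 ≈ 3338.5 → 3339

N ≈ 3339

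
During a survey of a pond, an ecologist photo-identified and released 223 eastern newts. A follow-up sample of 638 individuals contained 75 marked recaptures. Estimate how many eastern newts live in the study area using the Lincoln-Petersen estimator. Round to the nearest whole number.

N = (223 × 638) / 75 = 142274 / 75 ≈ 1897.0 → 1897

N ≈ 1897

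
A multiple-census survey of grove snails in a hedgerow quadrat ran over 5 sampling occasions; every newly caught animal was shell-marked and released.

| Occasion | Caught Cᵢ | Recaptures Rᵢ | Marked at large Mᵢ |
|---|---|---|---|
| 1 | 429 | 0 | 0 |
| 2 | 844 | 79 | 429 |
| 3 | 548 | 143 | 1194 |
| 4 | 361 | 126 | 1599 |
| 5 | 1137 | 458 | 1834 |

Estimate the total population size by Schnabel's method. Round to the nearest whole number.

Σ MᵢCᵢ = 0·429 + 429·844 + 1194·548 + 1599·361 + 1834·1137 = 0 + 362076 + 654312 + 577239 + 2085258 = 3678885
Σ Rᵢ = 0 + 79 + 143 + 126 + 458 = 806
N̂ = 3678885 / 806 ≈ 4564.4 → 4564

N ≈ 4564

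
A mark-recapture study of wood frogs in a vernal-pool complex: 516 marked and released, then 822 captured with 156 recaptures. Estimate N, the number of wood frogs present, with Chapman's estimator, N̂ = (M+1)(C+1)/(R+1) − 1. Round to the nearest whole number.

N̂ = (516+1)(822+1)/(156+1) − 1 = 517·823/157 − 1
= 425491/157 − 1 ≈ 2710.1 − 1 ≈ 2709.1 → 2709

N ≈ 2709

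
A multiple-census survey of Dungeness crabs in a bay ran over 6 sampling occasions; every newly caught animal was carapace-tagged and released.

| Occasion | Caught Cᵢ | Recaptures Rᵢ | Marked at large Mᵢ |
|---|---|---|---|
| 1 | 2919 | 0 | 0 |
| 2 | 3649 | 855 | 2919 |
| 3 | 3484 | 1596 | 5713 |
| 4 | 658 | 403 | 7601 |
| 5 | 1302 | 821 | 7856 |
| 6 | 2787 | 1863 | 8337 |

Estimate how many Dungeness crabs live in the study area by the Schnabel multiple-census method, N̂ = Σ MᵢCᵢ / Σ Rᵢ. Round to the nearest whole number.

N ≈ 12,463

Σ MᵢCᵢ = 0·2919 + 2919·3649 + 5713·3484 + 7601·658 + 7856·1302 + 8337·2787 = 0 + 10651431 + 19904092 + 5001458 + 10228512 + 23235219 = 69020712
Σ Rᵢ = 0 + 855 + 1596 + 403 + 821 + 1863 = 5538
N̂ = 69020712 / 5538 ≈ 12463.1 → 12463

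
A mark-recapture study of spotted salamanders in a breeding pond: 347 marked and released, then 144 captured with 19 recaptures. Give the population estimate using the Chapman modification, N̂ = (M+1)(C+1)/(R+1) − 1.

N̂ = (347+1)(144+1)/(19+1) − 1 = 348·145/20 − 1
= 50460/20 − 1 = 2523 − 1 = 2522

N = 2522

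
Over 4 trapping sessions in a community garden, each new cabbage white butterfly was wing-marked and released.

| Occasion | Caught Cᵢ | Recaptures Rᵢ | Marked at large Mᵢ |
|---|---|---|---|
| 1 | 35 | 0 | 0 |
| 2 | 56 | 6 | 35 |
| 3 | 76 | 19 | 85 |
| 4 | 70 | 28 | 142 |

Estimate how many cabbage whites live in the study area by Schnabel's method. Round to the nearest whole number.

Σ MᵢCᵢ = 0·35 + 35·56 + 85·76 + 142·70 = 0 + 1960 + 6460 + 9940 = 18360
Σ Rᵢ = 0 + 6 + 19 + 28 = 53
N̂ = 18360 / 53 ≈ 346.4 → 346

N ≈ 346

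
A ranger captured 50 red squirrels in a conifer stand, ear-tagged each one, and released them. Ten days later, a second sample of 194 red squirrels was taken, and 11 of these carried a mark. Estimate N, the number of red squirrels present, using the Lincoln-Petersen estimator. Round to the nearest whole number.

N ≈ 882

N = (50 × 194) / 11 = 9700 / 11 ≈ 881.8 → 882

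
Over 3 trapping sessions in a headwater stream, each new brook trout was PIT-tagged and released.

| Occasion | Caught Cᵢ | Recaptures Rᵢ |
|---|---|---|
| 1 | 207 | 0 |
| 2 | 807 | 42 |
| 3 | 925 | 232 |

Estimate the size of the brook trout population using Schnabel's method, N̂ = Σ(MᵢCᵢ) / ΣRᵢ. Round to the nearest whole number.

N ≈ 3891

Marked at large before each occasion: Mᵢ = Σⱼ<ᵢ (Cⱼ − Rⱼ) → M1=0, M2=207, M3=972
Σ MᵢCᵢ = 0·207 + 207·807 + 972·925 = 0 + 167049 + 899100 = 1066149
Σ Rᵢ = 0 + 42 + 232 = 274
N̂ = 1066149 / 274 ≈ 3891.1 → 3891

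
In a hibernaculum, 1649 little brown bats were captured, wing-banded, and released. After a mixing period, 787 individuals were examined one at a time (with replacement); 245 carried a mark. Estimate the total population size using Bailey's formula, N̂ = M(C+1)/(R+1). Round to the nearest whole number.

N ≈ 5282

N̂ = 1649·(787+1)/(245+1) = 1649·788/246 = 1299412/246 ≈ 5282.2 → 5282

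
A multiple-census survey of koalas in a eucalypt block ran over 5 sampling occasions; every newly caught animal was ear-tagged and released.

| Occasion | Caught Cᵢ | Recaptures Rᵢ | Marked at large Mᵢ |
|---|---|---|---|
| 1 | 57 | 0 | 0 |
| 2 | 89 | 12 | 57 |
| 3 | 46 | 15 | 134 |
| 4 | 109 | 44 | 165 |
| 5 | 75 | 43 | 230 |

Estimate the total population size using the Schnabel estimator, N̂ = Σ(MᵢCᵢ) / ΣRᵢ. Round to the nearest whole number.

N ≈ 408

Σ MᵢCᵢ = 0·57 + 57·89 + 134·46 + 165·109 + 230·75 = 0 + 5073 + 6164 + 17985 + 17250 = 46472
Σ Rᵢ = 0 + 12 + 15 + 44 + 43 = 114
N̂ = 46472 / 114 ≈ 407.6 → 408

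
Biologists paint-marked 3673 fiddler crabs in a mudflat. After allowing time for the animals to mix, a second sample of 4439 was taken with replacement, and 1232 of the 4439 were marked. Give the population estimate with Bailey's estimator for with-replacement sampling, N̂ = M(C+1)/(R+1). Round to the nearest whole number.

N ≈ 13,226

N̂ = 3673·(4439+1)/(1232+1) = 3673·4440/1233 = 16308120/1233 ≈ 13226.4 → 13226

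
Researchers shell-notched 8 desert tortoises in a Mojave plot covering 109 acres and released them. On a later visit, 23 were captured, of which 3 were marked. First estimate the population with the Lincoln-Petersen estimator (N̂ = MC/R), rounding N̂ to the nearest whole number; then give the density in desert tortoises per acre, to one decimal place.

density ≈ 0.6 desert tortoises per acre

N̂ = 8·23/3 = 184/3 ≈ 61.3 → 61
Density = N̂ / area = 61 / 109 ≈ 0.56 → 0.6 per acre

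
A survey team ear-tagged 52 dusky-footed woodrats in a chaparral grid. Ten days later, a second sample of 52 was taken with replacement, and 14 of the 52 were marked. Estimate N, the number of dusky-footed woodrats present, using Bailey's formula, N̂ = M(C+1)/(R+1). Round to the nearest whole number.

N ≈ 184

N̂ = 52·(52+1)/(14+1) = 52·53/15 = 2756/15 ≈ 183.7 → 184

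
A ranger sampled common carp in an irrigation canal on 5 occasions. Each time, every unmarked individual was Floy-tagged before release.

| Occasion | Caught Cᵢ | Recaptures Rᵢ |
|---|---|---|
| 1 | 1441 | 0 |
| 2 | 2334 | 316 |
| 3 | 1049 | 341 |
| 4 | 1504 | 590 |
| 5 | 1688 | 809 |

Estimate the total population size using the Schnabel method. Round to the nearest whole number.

N ≈ 10,620

Marked at large before each occasion: Mᵢ = Σⱼ<ᵢ (Cⱼ − Rⱼ) → M1=0, M2=1441, M3=3459, M4=4167, M5=5081
Σ MᵢCᵢ = 0·1441 + 1441·2334 + 3459·1049 + 4167·1504 + 5081·1688 = 0 + 3363294 + 3628491 + 6267168 + 8576728 = 21835681
Σ Rᵢ = 0 + 316 + 341 + 590 + 809 = 2056
N̂ = 21835681 / 2056 ≈ 10620.47 → 10620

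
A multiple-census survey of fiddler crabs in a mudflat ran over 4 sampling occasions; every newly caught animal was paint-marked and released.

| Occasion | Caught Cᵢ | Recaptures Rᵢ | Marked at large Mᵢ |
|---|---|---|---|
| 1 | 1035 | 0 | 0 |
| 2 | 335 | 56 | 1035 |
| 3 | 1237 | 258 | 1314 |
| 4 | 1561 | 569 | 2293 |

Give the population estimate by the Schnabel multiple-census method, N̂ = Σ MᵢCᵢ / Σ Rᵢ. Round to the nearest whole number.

Σ MᵢCᵢ = 0·1035 + 1035·335 + 1314·1237 + 2293·1561 = 0 + 346725 + 1625418 + 3579373 = 5551516
Σ Rᵢ = 0 + 56 + 258 + 569 = 883
N̂ = 5551516 / 883 ≈ 6287.1 → 6287

N ≈ 6287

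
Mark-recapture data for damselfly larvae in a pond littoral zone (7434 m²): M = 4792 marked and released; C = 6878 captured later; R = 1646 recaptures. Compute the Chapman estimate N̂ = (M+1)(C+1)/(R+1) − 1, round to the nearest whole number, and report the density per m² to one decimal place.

N̂ = 4793·6879/1647 − 1 = 32971047/1647 − 1 ≈ 20017.9 → 20018
Density = N̂ / area = 20018 / 7434 ≈ 2.69 → 2.7 per m²

density ≈ 2.7 damselfly larvae per m²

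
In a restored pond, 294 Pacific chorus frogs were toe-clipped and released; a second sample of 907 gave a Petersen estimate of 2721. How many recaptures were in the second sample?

From N = M·C/R: R = M·C / N = 294·907 / 2721 = 266658 / 2721 = 98.

R = 98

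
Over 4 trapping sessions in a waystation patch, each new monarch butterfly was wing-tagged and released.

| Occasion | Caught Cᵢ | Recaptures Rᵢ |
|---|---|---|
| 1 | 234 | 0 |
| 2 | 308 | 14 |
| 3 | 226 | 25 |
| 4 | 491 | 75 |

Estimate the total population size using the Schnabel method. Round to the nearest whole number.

N ≈ 4819

Marked at large before each occasion: Mᵢ = Σⱼ<ᵢ (Cⱼ − Rⱼ) → M1=0, M2=234, M3=528, M4=729
Σ MᵢCᵢ = 0·234 + 234·308 + 528·226 + 729·491 = 0 + 72072 + 119328 + 357939 = 549339
Σ Rᵢ = 0 + 14 + 25 + 75 = 114
N̂ = 549339 / 114 ≈ 4818.8 → 4819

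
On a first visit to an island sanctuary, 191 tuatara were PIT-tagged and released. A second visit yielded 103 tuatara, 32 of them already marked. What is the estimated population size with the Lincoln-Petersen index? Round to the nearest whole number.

N = (191 × 103) / 32 = 19673 / 32 ≈ 614.8 → 615

N ≈ 615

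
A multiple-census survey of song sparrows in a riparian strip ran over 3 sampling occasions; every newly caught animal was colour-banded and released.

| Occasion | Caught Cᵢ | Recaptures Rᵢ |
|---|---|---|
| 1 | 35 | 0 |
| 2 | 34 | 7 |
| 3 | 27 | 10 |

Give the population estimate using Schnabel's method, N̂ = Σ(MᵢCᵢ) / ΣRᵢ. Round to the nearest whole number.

Marked at large before each occasion: Mᵢ = Σⱼ<ᵢ (Cⱼ − Rⱼ) → M1=0, M2=35, M3=62
Σ MᵢCᵢ = 0·35 + 35·34 + 62·27 = 0 + 1190 + 1674 = 2864
Σ Rᵢ = 0 + 7 + 10 = 17
N̂ = 2864 / 17 ≈ 168.47 → 168

N ≈ 168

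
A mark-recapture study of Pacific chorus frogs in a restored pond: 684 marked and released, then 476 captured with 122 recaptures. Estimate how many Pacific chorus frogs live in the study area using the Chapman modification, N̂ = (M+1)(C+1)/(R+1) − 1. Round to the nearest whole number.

N ≈ 2655

N̂ = (684+1)(476+1)/(122+1) − 1 = 685·477/123 − 1
= 326745/123 − 1 ≈ 2656.46 − 1 ≈ 2655.46 → 2655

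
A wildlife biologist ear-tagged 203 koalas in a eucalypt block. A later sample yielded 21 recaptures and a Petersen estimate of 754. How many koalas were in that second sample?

From N = M·C/R: C = N·R / M = 754·21 / 203 = 15834 / 203 = 78.

C = 78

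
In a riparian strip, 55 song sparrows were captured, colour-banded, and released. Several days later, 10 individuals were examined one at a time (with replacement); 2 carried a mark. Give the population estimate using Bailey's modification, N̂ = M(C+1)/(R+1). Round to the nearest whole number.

N̂ = 55·(10+1)/(2+1) = 55·11/3 = 605/3 ≈ 201.7 → 202

N ≈ 202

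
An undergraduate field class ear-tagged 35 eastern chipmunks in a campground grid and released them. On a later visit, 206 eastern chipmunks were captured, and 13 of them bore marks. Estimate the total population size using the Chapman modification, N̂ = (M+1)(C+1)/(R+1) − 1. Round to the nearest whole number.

N ≈ 531

N̂ = (35+1)(206+1)/(13+1) − 1 = 36·207/14 − 1
= 7452/14 − 1 ≈ 532.3 − 1 ≈ 531.3 → 531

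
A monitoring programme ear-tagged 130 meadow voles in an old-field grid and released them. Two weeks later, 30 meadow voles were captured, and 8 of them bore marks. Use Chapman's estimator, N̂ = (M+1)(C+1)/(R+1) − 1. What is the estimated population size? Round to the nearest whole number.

N̂ = (130+1)(30+1)/(8+1) − 1 = 131·31/9 − 1
= 4061/9 − 1 ≈ 451.2 − 1 ≈ 450.2 → 450

N ≈ 450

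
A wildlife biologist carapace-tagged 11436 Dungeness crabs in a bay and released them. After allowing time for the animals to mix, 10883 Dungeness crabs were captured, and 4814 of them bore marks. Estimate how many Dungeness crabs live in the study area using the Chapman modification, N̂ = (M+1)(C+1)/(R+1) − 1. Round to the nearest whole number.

N ≈ 25,852

N̂ = (11436+1)(10883+1)/(4814+1) − 1 = 11437·10884/4815 − 1
= 124480308/4815 − 1 ≈ 25852.6 − 1 ≈ 25851.6 → 25852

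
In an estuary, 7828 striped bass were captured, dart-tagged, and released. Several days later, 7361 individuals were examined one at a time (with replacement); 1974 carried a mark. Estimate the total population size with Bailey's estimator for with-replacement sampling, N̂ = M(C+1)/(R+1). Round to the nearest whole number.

N̂ = 7828·(7361+1)/(1974+1) = 7828·7362/1975 = 57629736/1975 ≈ 29179.6 → 29180

N ≈ 29,180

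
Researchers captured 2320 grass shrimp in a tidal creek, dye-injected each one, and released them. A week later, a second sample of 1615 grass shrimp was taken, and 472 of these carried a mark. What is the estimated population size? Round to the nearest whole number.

The marked fraction in the recapture sample should equal the marked fraction in the population: 472/1615 = 2320/N.
N = (2320 × 1615) / 472 = 3746800 / 472 ≈ 7938.1 → 7938

N ≈ 7938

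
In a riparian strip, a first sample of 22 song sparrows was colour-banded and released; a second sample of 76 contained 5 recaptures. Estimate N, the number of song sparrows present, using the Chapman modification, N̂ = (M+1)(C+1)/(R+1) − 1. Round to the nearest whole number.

N̂ = (22+1)(76+1)/(5+1) − 1 = 23·77/6 − 1
= 1771/6 − 1 ≈ 295.2 − 1 ≈ 294.2 → 294

N ≈ 294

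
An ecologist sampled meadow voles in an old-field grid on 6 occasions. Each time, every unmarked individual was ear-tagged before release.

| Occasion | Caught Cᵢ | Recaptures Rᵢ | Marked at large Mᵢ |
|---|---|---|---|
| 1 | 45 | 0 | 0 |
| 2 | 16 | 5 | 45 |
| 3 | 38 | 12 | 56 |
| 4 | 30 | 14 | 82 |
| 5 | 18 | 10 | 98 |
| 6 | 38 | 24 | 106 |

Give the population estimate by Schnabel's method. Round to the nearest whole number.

N ≈ 171

Σ MᵢCᵢ = 0·45 + 45·16 + 56·38 + 82·30 + 98·18 + 106·38 = 0 + 720 + 2128 + 2460 + 1764 + 4028 = 11100
Σ Rᵢ = 0 + 5 + 12 + 14 + 10 + 24 = 65
N̂ = 11100 / 65 ≈ 170.8 → 171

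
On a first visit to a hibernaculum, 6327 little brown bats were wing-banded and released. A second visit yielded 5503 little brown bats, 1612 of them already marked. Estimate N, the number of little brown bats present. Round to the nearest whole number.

The marked fraction in the recapture sample should equal the marked fraction in the population: 1612/5503 = 6327/N.
N = (6327 × 5503) / 1612 = 34817481 / 1612 ≈ 21598.9 → 21599

N ≈ 21,599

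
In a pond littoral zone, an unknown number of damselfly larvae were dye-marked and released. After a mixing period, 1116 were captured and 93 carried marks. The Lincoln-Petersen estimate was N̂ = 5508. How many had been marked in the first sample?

M = 459

From N = M·C/R: M = N·R / C = 5508·93 / 1116 = 512244 / 1116 = 459.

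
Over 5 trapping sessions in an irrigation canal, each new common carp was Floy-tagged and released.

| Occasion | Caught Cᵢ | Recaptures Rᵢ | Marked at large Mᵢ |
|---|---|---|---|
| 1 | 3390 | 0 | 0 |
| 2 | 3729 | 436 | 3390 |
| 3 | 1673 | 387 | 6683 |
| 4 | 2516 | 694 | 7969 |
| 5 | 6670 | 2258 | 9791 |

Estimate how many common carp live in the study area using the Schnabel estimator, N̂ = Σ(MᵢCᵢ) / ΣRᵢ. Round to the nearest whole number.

N ≈ 28,921

Σ MᵢCᵢ = 0·3390 + 3390·3729 + 6683·1673 + 7969·2516 + 9791·6670 = 0 + 12641310 + 11180659 + 20050004 + 65305970 = 109177943
Σ Rᵢ = 0 + 436 + 387 + 694 + 2258 = 3775
N̂ = 109177943 / 3775 ≈ 28921.3 → 28921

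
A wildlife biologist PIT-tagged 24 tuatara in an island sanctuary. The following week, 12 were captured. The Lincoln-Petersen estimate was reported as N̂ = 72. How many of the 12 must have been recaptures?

R = 4

From N = M·C/R: R = M·C / N = 24·12 / 72 = 288 / 72 = 4.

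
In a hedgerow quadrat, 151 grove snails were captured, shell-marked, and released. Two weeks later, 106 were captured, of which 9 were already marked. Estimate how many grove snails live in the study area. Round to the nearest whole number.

If marked individuals mix randomly, R/C ≈ M/N, giving N ≈ M·C/R.
N = (151 × 106) / 9 = 16006 / 9 ≈ 1778.4 → 1778

N ≈ 1778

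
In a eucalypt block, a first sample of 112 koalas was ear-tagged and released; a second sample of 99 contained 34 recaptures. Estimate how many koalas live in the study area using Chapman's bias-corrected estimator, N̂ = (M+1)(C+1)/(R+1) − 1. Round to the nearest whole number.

N ≈ 322

N̂ = (112+1)(99+1)/(34+1) − 1 = 113·100/35 − 1
= 11300/35 − 1 ≈ 322.9 − 1 ≈ 321.9 → 322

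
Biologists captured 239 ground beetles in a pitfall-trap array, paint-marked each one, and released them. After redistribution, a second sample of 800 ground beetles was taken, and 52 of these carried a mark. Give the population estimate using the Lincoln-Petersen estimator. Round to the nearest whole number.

N ≈ 3677

Lincoln-Petersen assumes M/N = R/C, so N = M·C / R.
N = (239 × 800) / 52 = 191200 / 52 ≈ 3676.9 → 3677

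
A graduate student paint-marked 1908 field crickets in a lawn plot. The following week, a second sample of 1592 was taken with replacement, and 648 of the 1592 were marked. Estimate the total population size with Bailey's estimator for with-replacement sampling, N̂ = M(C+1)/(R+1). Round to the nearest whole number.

N ≈ 4683

N̂ = 1908·(1592+1)/(648+1) = 1908·1593/649 = 3039444/649 ≈ 4683.3 → 4683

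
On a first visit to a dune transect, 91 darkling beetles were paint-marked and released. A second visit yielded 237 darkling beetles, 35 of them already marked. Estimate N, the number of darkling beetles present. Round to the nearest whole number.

N = (91 × 237) / 35 = 21567 / 35 ≈ 616.2 → 616

N ≈ 616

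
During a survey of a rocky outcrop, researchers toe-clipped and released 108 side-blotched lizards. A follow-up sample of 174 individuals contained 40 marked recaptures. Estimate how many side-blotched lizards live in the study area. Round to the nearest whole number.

N ≈ 470

N = (108 × 174) / 40 = 18792 / 40 ≈ 469.8 → 470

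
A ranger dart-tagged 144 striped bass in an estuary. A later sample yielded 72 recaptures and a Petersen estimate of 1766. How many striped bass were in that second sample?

C = 883

From N = M·C/R: C = N·R / M = 1766·72 / 144 = 127152 / 144 = 883.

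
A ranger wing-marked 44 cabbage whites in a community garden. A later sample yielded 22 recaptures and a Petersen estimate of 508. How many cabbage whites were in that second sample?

From N = M·C/R: C = N·R / M = 508·22 / 44 = 11176 / 44 = 254.

C = 254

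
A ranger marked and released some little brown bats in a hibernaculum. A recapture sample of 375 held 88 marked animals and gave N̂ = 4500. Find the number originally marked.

M = 1056

From N = M·C/R: M = N·R / C = 4500·88 / 375 = 396000 / 375 = 1056.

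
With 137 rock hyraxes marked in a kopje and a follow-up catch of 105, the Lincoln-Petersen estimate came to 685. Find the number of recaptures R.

R = 21

From N = M·C/R: R = M·C / N = 137·105 / 685 = 14385 / 685 = 21.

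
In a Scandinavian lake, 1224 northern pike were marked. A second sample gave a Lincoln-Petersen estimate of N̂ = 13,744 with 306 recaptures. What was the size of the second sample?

From N = M·C/R: C = N·R / M = 13744·306 / 1224 = 4205664 / 1224 = 3436.

C = 3436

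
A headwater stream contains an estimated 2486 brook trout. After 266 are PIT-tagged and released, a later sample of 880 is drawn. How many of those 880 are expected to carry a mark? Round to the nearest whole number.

expected recaptures ≈ 94

The marked fraction of the population is 266/2486, so in a sample of 880 expect C·(M/N) marked.
E[R] = 266 × 880 / 2486 = 234080 / 2486 ≈ 94.2 → 94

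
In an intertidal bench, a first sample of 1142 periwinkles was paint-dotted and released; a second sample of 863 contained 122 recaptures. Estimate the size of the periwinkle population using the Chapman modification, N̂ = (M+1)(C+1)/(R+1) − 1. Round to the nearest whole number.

N ≈ 8028

N̂ = (1142+1)(863+1)/(122+1) − 1 = 1143·864/123 − 1
= 987552/123 − 1 ≈ 8028.9 − 1 ≈ 8027.9 → 8028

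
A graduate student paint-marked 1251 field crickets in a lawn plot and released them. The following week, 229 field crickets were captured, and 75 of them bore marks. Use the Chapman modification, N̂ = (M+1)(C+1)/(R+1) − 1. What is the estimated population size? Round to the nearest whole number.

N ≈ 3788

N̂ = (1251+1)(229+1)/(75+1) − 1 = 1252·230/76 − 1
= 287960/76 − 1 ≈ 3788.9 − 1 ≈ 3787.9 → 3788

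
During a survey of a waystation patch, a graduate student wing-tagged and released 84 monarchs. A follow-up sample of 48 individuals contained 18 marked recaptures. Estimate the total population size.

The marked fraction in the recapture sample should equal the marked fraction in the population: 18/48 = 84/N.
N = (84 × 48) / 18 = 4032 / 18 = 224

N = 224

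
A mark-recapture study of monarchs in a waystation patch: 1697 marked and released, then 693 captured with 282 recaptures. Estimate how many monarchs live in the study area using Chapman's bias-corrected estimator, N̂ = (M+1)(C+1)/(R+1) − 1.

N̂ = (1697+1)(693+1)/(282+1) − 1 = 1698·694/283 − 1
= 1178412/283 − 1 = 4164 − 1 = 4163

N = 4163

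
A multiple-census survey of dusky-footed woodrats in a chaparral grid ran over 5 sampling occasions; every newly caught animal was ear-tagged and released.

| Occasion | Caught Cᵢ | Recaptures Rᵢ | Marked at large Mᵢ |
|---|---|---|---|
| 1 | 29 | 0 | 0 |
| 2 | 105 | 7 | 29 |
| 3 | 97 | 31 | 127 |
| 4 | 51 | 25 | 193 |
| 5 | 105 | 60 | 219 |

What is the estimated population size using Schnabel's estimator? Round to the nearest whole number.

Σ MᵢCᵢ = 0·29 + 29·105 + 127·97 + 193·51 + 219·105 = 0 + 3045 + 12319 + 9843 + 22995 = 48202
Σ Rᵢ = 0 + 7 + 31 + 25 + 60 = 123
N̂ = 48202 / 123 ≈ 391.9 → 392

N ≈ 392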